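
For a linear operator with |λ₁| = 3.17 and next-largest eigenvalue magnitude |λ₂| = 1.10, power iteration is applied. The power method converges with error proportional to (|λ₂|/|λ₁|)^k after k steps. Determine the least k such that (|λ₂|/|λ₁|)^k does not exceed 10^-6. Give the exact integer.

|λ₂/λ₁| = 1.10/3.17 = 0.34700
Need k ≥ ln(10^-6) / ln(0.34700) = -13.8155 / -1.0584 ≈ 13.053
Smallest integer k satisfying the bound: 14

14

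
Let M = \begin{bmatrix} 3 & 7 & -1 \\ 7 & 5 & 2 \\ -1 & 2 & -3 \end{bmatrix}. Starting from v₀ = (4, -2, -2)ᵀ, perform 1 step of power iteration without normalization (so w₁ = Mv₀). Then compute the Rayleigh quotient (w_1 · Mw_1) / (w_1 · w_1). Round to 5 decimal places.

w1 = Mv₀ = (3·4 + 7·(-2) + (-1)·(-2); 7·4 + 5·(-2) + 2·(-2); (-1)·4 + 2·(-2) + (-3)·(-2)) = (0, 14, -2)
Mw1 = (100, 66, 34)
w1·Mw1 = 0·100 + 14·66 + (-2)·34 = 856; w1·w1 = 0·0 + 14·14 + (-2)·(-2) = 200
λ ≈ 856/200 = 4.28000

4.28000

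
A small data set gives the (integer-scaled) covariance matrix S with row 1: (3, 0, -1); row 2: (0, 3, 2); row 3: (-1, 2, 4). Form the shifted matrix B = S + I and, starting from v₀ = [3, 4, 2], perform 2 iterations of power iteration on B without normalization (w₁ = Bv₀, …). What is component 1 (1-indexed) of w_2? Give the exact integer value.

25

B = S + I has rows (4, 0, -1); (0, 4, 2); (-1, 2, 5)
w1 = Bv₀ = (10, 20, 15)
w2 = Bw1 = (25, 110, 105)
Requested component of w2: 25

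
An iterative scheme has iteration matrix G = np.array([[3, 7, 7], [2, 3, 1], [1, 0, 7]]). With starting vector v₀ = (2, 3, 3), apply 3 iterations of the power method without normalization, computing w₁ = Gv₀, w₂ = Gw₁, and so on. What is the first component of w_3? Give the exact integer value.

w1 = Gv₀ = (3·2 + 7·3 + 7·3; 2·2 + 3·3 + 1·3; 1·2 + 0·3 + 7·3) = (48, 16, 23)
w2 = Gw1 = (3·48 + 7·16 + 7·23; 2·48 + 3·16 + 1·23; 1·48 + 0·16 + 7·23) = (417, 167, 209)
w3 = Gw2 = (3883, 1544, 1880)
The requested component of w3 is 3883.

3883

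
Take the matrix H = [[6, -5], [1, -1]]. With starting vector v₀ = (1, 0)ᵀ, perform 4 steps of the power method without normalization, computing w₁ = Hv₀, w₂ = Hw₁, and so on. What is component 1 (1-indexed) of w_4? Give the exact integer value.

836

w1 = Hv₀ = (6·1 + (-5)·0; 1·1 + (-1)·0) = (6, 1)
w2 = Hw1 = (6·6 + (-5)·1; 1·6 + (-1)·1) = (31, 5)
w3 = Hw2 = (161, 26)
w4 = Hw3 = (836, 135)
The requested component of w4 is 836.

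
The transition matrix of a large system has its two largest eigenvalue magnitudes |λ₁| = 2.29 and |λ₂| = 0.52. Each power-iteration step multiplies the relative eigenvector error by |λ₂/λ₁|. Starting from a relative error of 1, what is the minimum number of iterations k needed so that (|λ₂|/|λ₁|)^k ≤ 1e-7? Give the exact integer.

11

|λ₂/λ₁| = 0.52/2.29 = 0.22707
Need k ≥ ln(1e-7) / ln(0.22707) = -16.1181 / -1.4825 ≈ 10.872
Smallest integer k satisfying the bound: 11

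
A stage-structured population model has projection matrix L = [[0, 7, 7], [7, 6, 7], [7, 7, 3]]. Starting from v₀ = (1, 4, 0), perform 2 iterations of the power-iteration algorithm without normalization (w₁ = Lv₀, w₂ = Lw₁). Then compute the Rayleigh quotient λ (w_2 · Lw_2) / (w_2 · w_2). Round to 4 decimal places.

λ ≈ 17.2782

w1 = Lv₀ = (28, 31, 35)
w2 = Lw1 = (462, 627, 518)
Lw2 = (8015, 10622, 9177)
w2·Lw2 = 462·8015 + 627·10622 + 518·9177 = 15116610; w2·w2 = 462·462 + 627·627 + 518·518 = 874897
λ ≈ 15116610/874897 = 17.2782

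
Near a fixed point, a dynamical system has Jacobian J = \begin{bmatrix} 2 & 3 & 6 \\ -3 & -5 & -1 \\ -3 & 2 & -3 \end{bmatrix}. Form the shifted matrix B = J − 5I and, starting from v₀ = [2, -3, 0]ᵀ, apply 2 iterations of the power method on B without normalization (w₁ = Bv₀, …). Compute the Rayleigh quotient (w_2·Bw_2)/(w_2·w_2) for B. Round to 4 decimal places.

-8.9255

B = J − 5I has rows (-3, 3, 6); (-3, -10, -1); (-3, 2, -8)
w1 = Bv₀ = ((-3)·2 + 3·(-3) + 6·0; (-3)·2 + (-10)·(-3) + (-1)·0; (-3)·2 + 2·(-3) + (-8)·0) = (-15, 24, -12)
w2 = Bw1 = ((-3)·(-15) + 3·24 + 6·(-12); (-3)·(-15) + (-10)·24 + (-1)·(-12); (-3)·(-15) + 2·24 + (-8)·(-12)) = (45, -183, 189)
Bw2 = (450, 1506, -2013)
w2·Bw2 = -635805; w2·w2 = 71235; μ ≈ -635805/71235 = -8.9255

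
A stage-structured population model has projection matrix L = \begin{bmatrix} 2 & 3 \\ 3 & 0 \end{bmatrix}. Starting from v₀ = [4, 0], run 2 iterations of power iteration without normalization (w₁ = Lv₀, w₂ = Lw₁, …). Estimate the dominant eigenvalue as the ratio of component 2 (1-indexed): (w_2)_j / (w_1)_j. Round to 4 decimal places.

λ ≈ 2.0000

w1 = Lv₀ = (8, 12)
w2 = Lw1 = (52, 24)
Ratio at component: 24 / 12 = 2.0000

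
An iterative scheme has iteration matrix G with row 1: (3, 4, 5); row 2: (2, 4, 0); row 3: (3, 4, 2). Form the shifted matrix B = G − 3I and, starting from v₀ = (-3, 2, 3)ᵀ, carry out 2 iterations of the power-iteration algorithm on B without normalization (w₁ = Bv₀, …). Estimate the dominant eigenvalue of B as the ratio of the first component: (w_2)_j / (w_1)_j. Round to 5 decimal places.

B = G − 3I has rows (0, 4, 5); (2, 1, 0); (3, 4, -1)
w1 = Bv₀ = (23, -4, -4)
w2 = Bw1 = (-36, 42, 57)
Ratio: -36/23 = -1.56522

μ ≈ -1.56522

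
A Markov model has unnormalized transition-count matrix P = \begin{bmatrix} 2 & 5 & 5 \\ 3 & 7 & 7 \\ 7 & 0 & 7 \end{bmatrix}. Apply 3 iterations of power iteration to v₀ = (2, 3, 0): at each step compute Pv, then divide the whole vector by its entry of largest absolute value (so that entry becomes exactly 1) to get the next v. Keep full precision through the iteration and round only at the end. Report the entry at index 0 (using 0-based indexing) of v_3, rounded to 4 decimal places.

Pv0 = (19.00000, 27.00000, 14.00000); divide by 27.00000 → v1 = (0.70370, 1.00000, 0.51852)
Pv1 = (9.00000, 12.74074, 8.55556); divide by 12.74074 → v2 = (0.70640, 1.00000, 0.67151)
Pv2 = (9.77035, 13.81977, 9.64535); divide by 13.81977 → v3 = (0.70698, 1.00000, 0.69794)
Requested entry of v3: 3361/4754 = 0.7070

0.7070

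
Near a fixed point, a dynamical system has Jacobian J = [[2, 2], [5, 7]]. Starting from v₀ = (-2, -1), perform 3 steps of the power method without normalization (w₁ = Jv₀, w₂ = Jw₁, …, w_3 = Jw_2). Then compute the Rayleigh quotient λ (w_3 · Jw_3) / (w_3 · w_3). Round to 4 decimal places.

w1 = Jv₀ = (-6, -17)
w2 = Jw1 = (-46, -149)
w3 = Jw2 = (-390, -1273)
Jw3 = (-3326, -10861)
w3·Jw3 = (-390)·(-3326) + (-1273)·(-10861) = 15123193; w3·w3 = (-390)·(-390) + (-1273)·(-1273) = 1772629
λ ≈ 15123193/1772629 = 8.5315

λ ≈ 8.5315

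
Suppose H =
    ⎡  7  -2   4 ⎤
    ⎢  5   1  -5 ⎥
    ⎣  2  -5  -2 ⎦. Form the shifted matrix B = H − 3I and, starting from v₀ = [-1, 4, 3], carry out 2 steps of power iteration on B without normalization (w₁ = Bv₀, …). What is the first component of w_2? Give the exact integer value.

B = H − 3I has rows (4, -2, 4); (5, -2, -5); (2, -5, -5)
w1 = Bv₀ = (4·(-1) + (-2)·4 + 4·3; 5·(-1) + (-2)·4 + (-5)·3; 2·(-1) + (-5)·4 + (-5)·3) = (0, -28, -37)
w2 = Bw1 = (4·0 + (-2)·(-28) + 4·(-37); 5·0 + (-2)·(-28) + (-5)·(-37); 2·0 + (-5)·(-28) + (-5)·(-37)) = (-92, 241, 325)
Requested component of w2: -92

-92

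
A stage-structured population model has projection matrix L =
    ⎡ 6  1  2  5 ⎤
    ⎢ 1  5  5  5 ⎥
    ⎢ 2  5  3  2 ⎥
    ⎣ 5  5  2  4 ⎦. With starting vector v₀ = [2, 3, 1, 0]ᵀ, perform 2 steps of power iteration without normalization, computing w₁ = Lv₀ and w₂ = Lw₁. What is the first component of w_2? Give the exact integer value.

w1 = Lv₀ = (17, 22, 22, 27)
w2 = Lw1 = (303, 372, 264, 347)
The requested component of w2 is 303.

303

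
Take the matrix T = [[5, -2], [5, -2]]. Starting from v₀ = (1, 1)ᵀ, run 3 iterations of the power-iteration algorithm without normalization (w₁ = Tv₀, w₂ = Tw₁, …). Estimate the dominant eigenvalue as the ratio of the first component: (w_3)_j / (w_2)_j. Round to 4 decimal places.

3.0000

w1 = Tv₀ = (5·1 + (-2)·1; 5·1 + (-2)·1) = (3, 3)
w2 = Tw1 = (5·3 + (-2)·3; 5·3 + (-2)·3) = (9, 9)
w3 = Tw2 = (27, 27)
Ratio at component: 27 / 9 = 3.0000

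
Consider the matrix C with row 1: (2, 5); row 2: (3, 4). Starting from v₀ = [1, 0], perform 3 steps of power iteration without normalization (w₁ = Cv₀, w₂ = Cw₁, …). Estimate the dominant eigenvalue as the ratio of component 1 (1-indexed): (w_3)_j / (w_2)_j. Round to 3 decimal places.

w1 = Cv₀ = (2·1 + 5·0; 3·1 + 4·0) = (2, 3)
w2 = Cw1 = (2·2 + 5·3; 3·2 + 4·3) = (19, 18)
w3 = Cw2 = (128, 129)
Ratio at component: 128 / 19 = 6.737

λ ≈ 6.737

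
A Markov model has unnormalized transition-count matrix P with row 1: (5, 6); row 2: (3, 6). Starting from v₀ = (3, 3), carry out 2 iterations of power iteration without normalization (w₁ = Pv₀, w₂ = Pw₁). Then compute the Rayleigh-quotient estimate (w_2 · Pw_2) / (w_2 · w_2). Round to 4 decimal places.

9.7772

w1 = Pv₀ = (33, 27)
w2 = Pw1 = (327, 261)
Pw2 = (3201, 2547)
w2·Pw2 = 327·3201 + 261·2547 = 1711494; w2·w2 = 327·327 + 261·261 = 175050
λ ≈ 1711494/175050 = 9.7772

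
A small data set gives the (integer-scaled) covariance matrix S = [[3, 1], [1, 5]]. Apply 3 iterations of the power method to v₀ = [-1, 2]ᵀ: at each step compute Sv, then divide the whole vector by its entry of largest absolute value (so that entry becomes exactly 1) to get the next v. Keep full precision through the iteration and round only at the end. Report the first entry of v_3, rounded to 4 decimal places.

Sv0 = (-1.00000, 9.00000); divide by 9.00000 → v1 = (-0.11111, 1.00000)
Sv1 = (0.66667, 4.88889); divide by 4.88889 → v2 = (0.13636, 1.00000)
Sv2 = (1.40909, 5.13636); divide by 5.13636 → v3 = (0.27434, 1.00000)
Requested entry of v3: 62/226 = 0.2743

0.2743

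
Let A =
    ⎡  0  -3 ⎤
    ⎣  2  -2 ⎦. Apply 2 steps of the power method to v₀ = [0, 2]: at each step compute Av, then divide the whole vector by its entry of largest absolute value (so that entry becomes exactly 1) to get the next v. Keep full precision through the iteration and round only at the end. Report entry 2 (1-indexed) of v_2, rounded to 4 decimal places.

Av0 = (-6.00000, -4.00000); divide by -6.00000 → v1 = (1.00000, 0.66667)
Av1 = (-2.00000, 0.66667); divide by -2.00000 → v2 = (1.00000, -0.33333)
Requested entry of v2: -4/12 = -0.3333

-0.3333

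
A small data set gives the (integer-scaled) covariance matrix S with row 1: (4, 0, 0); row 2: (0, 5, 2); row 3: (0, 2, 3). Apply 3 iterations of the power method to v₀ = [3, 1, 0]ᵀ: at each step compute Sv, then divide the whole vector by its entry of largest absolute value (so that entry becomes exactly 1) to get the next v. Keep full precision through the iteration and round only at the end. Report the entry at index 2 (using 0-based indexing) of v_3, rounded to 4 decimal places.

Sv0 = (12.00000, 5.00000, 2.00000); divide by 12.00000 → v1 = (1.00000, 0.41667, 0.16667)
Sv1 = (4.00000, 2.41667, 1.33333); divide by 4.00000 → v2 = (1.00000, 0.60417, 0.33333)
Sv2 = (4.00000, 3.68750, 2.20833); divide by 4.00000 → v3 = (1.00000, 0.92188, 0.55208)
Requested entry of v3: 106/192 = 0.5521

0.5521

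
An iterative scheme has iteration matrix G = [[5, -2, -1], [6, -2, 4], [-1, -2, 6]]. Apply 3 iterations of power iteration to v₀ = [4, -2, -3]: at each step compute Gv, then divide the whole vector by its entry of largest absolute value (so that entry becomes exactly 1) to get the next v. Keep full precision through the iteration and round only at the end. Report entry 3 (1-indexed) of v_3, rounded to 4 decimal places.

Gv0 = (27.00000, 16.00000, -18.00000); divide by 27.00000 → v1 = (1.00000, 0.59259, -0.66667)
Gv1 = (4.48148, 2.14815, -6.18519); divide by -6.18519 → v2 = (-0.72455, -0.34731, 1.00000)
Gv2 = (-3.92814, 0.34731, 7.41916); divide by 7.41916 → v3 = (-0.52946, 0.04681, 1.00000)
Requested entry of v3: -1239/-1239 = 1.0000

1.0000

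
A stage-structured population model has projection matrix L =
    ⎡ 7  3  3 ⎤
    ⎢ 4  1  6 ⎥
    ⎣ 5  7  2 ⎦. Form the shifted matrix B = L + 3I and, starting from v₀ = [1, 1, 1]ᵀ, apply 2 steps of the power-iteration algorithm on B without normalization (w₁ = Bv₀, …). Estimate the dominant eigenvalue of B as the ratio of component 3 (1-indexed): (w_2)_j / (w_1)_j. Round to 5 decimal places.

μ ≈ 15.47059

B = L + 3I has rows (10, 3, 3); (4, 4, 6); (5, 7, 5)
w1 = Bv₀ = (16, 14, 17)
w2 = Bw1 = (253, 222, 263)
Ratio: 263/17 = 15.47059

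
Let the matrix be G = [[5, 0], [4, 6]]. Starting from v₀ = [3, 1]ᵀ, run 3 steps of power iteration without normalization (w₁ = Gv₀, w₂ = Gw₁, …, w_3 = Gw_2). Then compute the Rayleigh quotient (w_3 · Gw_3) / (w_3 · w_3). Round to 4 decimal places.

w1 = Gv₀ = (5·3 + 0·1; 4·3 + 6·1) = (15, 18)
w2 = Gw1 = (5·15 + 0·18; 4·15 + 6·18) = (75, 168)
w3 = Gw2 = (375, 1308)
Gw3 = (1875, 9348)
w3·Gw3 = 375·1875 + 1308·9348 = 12930309; w3·w3 = 375·375 + 1308·1308 = 1851489
λ ≈ 12930309/1851489 = 6.9837

6.9837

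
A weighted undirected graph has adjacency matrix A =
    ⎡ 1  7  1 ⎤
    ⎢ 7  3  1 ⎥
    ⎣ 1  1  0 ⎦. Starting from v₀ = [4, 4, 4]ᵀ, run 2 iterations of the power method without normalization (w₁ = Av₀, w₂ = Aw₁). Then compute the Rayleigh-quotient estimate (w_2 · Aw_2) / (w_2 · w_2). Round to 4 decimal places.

λ ≈ 9.2817

w1 = Av₀ = (36, 44, 8)
w2 = Aw1 = (352, 392, 80)
Aw2 = (3176, 3720, 744)
w2·Aw2 = 352·3176 + 392·3720 + 80·744 = 2635712; w2·w2 = 352·352 + 392·392 + 80·80 = 283968
λ ≈ 2635712/283968 = 9.2817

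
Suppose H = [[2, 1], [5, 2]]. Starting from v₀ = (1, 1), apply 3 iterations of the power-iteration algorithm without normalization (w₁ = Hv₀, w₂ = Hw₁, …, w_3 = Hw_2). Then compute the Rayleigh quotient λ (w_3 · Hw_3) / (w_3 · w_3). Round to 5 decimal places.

w1 = Hv₀ = (3, 7)
w2 = Hw1 = (13, 29)
w3 = Hw2 = (55, 123)
Hw3 = (233, 521)
w3·Hw3 = 55·233 + 123·521 = 76898; w3·w3 = 55·55 + 123·123 = 18154
λ ≈ 76898/18154 = 4.23587

λ ≈ 4.23587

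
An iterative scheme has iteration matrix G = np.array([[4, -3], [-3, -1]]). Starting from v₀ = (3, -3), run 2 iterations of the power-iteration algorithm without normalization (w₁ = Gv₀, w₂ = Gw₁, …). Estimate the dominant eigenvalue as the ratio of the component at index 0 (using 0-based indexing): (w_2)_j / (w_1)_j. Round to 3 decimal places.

λ ≈ 4.857

w1 = Gv₀ = (21, -6)
w2 = Gw1 = (102, -57)
Ratio at component: 102 / 21 = 4.857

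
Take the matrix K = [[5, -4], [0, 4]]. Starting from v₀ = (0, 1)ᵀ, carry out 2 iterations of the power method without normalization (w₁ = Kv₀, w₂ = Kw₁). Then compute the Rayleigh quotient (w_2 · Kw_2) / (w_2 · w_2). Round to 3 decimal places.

6.320

w1 = Kv₀ = (5·0 + (-4)·1; 0·0 + 4·1) = (-4, 4)
w2 = Kw1 = (5·(-4) + (-4)·4; 0·(-4) + 4·4) = (-36, 16)
Kw2 = (-244, 64)
w2·Kw2 = (-36)·(-244) + 16·64 = 9808; w2·w2 = (-36)·(-36) + 16·16 = 1552
λ ≈ 9808/1552 = 6.320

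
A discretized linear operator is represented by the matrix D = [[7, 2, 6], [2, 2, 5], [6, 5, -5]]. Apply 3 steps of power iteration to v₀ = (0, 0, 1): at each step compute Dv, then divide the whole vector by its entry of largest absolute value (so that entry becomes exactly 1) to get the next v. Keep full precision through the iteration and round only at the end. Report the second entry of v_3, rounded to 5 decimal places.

0.70482

Dv0 = (6.000000, 5.000000, -5.000000); divide by 6.000000 → v1 = (1.000000, 0.833333, -0.833333)
Dv1 = (3.666667, -0.500000, 14.333333); divide by 14.333333 → v2 = (0.255814, -0.034884, 1.000000)
Dv2 = (7.720930, 5.441860, -3.639535); divide by 7.720930 → v3 = (1.000000, 0.704819, -0.471386)
Requested entry of v3: 468/664 = 0.70482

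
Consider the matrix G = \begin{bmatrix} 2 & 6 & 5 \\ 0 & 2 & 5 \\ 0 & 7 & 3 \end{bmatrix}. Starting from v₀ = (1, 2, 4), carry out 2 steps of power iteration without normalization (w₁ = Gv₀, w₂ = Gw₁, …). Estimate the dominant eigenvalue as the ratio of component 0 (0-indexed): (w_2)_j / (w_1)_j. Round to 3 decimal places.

w1 = Gv₀ = (34, 24, 26)
w2 = Gw1 = (342, 178, 246)
Ratio at component: 342 / 34 = 10.059

λ ≈ 10.059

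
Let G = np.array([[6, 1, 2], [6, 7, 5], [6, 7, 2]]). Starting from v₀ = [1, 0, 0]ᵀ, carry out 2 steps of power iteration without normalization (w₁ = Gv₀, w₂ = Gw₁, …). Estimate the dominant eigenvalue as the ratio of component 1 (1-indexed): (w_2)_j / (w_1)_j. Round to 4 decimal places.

w1 = Gv₀ = (6, 6, 6)
w2 = Gw1 = (54, 108, 90)
Ratio at component: 54 / 6 = 9.0000

9.0000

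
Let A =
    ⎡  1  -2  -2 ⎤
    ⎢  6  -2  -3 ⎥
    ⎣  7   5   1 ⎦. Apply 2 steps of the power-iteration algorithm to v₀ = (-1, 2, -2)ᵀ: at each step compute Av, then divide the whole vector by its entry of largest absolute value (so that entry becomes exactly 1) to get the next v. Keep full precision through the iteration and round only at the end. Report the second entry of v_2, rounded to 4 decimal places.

Av0 = (-1.00000, -4.00000, 1.00000); divide by -4.00000 → v1 = (0.25000, 1.00000, -0.25000)
Av1 = (-1.25000, 0.25000, 6.50000); divide by 6.50000 → v2 = (-0.19231, 0.03846, 1.00000)
Requested entry of v2: -1/-26 = 0.0385

0.0385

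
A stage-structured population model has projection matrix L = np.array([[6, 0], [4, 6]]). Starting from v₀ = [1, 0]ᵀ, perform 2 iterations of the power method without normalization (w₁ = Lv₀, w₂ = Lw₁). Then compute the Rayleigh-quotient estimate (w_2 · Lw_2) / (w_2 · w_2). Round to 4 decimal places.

λ ≈ 7.9200

w1 = Lv₀ = (6·1 + 0·0; 4·1 + 6·0) = (6, 4)
w2 = Lw1 = (6·6 + 0·4; 4·6 + 6·4) = (36, 48)
Lw2 = (216, 432)
w2·Lw2 = 36·216 + 48·432 = 28512; w2·w2 = 36·36 + 48·48 = 3600
λ ≈ 28512/3600 = 7.9200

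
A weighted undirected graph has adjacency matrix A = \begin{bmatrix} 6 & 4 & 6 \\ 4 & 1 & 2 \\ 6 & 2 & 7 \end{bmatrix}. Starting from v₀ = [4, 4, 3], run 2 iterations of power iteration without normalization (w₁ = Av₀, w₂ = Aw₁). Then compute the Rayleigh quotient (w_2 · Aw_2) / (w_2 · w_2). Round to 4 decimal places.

λ ≈ 13.8955

w1 = Av₀ = (6·4 + 4·4 + 6·3; 4·4 + 1·4 + 2·3; 6·4 + 2·4 + 7·3) = (58, 26, 53)
w2 = Aw1 = (6·58 + 4·26 + 6·53; 4·58 + 1·26 + 2·53; 6·58 + 2·26 + 7·53) = (770, 364, 771)
Aw2 = (10702, 4986, 10745)
w2·Aw2 = 770·10702 + 364·4986 + 771·10745 = 18339839; w2·w2 = 770·770 + 364·364 + 771·771 = 1319837
λ ≈ 18339839/1319837 = 13.8955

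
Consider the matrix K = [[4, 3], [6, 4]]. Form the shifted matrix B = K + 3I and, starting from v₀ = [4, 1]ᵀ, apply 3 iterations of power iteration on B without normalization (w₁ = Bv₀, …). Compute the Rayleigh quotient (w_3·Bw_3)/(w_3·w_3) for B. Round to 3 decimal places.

B = K + 3I has rows (7, 3); (6, 7)
w1 = Bv₀ = (7·4 + 3·1; 6·4 + 7·1) = (31, 31)
w2 = Bw1 = (7·31 + 3·31; 6·31 + 7·31) = (310, 403)
w3 = Bw2 = (3379, 4681)
Bw3 = (37696, 53041)
w3·Bw3 = 375659705; w3·w3 = 33329402; μ ≈ 375659705/33329402 = 11.271

μ ≈ 11.271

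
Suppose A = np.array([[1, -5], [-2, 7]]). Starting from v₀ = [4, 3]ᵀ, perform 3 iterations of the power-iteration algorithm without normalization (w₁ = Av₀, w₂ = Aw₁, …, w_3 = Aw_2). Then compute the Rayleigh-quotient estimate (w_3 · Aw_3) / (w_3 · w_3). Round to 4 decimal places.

λ ≈ 8.3583

w1 = Av₀ = (-11, 13)
w2 = Aw1 = (-76, 113)
w3 = Aw2 = (-641, 943)
Aw3 = (-5356, 7883)
w3·Aw3 = (-641)·(-5356) + 943·7883 = 10866865; w3·w3 = (-641)·(-641) + 943·943 = 1300130
λ ≈ 10866865/1300130 = 8.3583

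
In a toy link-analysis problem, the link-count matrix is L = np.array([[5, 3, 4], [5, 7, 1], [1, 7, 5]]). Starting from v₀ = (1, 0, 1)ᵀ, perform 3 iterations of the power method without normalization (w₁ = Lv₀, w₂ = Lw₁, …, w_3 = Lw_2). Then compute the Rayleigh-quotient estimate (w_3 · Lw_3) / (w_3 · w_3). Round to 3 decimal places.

w1 = Lv₀ = (9, 6, 6)
w2 = Lw1 = (87, 93, 81)
w3 = Lw2 = (1038, 1167, 1143)
Lw3 = (13263, 14502, 14922)
w3·Lw3 = 1038·13263 + 1167·14502 + 1143·14922 = 47746674; w3·w3 = 1038·1038 + 1167·1167 + 1143·1143 = 3745782
λ ≈ 47746674/3745782 = 12.747

λ ≈ 12.747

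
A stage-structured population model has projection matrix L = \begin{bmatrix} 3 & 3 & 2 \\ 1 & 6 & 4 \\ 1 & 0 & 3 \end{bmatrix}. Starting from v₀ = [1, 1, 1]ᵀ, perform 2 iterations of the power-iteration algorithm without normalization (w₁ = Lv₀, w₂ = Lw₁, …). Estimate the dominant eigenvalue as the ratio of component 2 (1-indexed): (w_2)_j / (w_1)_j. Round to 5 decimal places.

8.18182

w1 = Lv₀ = (8, 11, 4)
w2 = Lw1 = (65, 90, 20)
Ratio at component: 90 / 11 = 8.18182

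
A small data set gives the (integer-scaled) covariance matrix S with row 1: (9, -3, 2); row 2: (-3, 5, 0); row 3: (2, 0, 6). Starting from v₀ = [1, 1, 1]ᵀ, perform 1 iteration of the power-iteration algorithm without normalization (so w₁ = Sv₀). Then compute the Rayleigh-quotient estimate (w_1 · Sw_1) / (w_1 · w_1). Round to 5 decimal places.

w1 = Sv₀ = (9·1 + (-3)·1 + 2·1; (-3)·1 + 5·1 + 0·1; 2·1 + 0·1 + 6·1) = (8, 2, 8)
Sw1 = (82, -14, 64)
w1·Sw1 = 8·82 + 2·(-14) + 8·64 = 1140; w1·w1 = 8·8 + 2·2 + 8·8 = 132
λ ≈ 1140/132 = 8.63636

8.63636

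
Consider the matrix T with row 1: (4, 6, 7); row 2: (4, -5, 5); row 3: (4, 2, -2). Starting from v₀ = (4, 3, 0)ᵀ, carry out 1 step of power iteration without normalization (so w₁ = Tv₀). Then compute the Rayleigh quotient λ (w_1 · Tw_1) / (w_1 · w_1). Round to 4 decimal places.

λ ≈ 7.5399

w1 = Tv₀ = (4·4 + 6·3 + 7·0; 4·4 + (-5)·3 + 5·0; 4·4 + 2·3 + (-2)·0) = (34, 1, 22)
Tw1 = (296, 241, 94)
w1·Tw1 = 34·296 + 1·241 + 22·94 = 12373; w1·w1 = 34·34 + 1·1 + 22·22 = 1641
λ ≈ 12373/1641 = 7.5399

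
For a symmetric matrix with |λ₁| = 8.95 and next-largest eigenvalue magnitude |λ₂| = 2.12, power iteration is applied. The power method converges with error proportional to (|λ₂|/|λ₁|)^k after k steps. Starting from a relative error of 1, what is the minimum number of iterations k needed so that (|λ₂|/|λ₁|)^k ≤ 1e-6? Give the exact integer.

10

|λ₂/λ₁| = 2.12/8.95 = 0.23687
Need k ≥ ln(1e-6) / ln(0.23687) = -13.8155 / -1.4402 ≈ 9.593
Smallest integer k satisfying the bound: 10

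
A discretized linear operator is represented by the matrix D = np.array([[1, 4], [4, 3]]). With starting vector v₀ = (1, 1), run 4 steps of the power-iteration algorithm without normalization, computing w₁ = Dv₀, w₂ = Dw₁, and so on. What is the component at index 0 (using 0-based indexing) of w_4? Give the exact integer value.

1217

w1 = Dv₀ = (1·1 + 4·1; 4·1 + 3·1) = (5, 7)
w2 = Dw1 = (1·5 + 4·7; 4·5 + 3·7) = (33, 41)
w3 = Dw2 = (197, 255)
w4 = Dw3 = (1217, 1553)
The requested component of w4 is 1217.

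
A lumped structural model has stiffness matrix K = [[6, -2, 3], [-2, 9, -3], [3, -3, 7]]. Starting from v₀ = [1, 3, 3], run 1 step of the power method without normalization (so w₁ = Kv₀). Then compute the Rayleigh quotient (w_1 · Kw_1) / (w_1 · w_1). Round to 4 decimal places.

w1 = Kv₀ = (6·1 + (-2)·3 + 3·3; (-2)·1 + 9·3 + (-3)·3; 3·1 + (-3)·3 + 7·3) = (9, 16, 15)
Kw1 = (67, 81, 84)
w1·Kw1 = 9·67 + 16·81 + 15·84 = 3159; w1·w1 = 9·9 + 16·16 + 15·15 = 562
λ ≈ 3159/562 = 5.6210

λ ≈ 5.6210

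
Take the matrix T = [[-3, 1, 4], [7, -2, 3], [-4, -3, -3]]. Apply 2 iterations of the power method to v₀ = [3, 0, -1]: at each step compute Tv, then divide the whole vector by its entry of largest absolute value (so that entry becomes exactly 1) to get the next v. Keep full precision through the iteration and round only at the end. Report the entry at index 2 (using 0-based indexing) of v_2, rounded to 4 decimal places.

-0.1623

Tv0 = (-13.00000, 18.00000, -9.00000); divide by 18.00000 → v1 = (-0.72222, 1.00000, -0.50000)
Tv1 = (1.16667, -8.55556, 1.38889); divide by -8.55556 → v2 = (-0.13636, 1.00000, -0.16234)
Requested entry of v2: 25/-154 = -0.1623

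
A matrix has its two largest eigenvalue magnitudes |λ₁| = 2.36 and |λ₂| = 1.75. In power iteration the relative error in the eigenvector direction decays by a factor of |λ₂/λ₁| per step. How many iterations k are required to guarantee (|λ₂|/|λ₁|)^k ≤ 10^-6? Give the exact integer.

|λ₂/λ₁| = 1.75/2.36 = 0.74153
Need k ≥ ln(10^-6) / ln(0.74153) = -13.8155 / -0.2990 ≈ 46.199
Smallest integer k satisfying the bound: 47

47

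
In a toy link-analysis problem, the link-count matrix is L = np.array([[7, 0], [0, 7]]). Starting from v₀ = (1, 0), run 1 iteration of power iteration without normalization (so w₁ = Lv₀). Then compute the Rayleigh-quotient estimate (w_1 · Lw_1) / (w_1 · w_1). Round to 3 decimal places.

7.000

w1 = Lv₀ = (7·1 + 0·0; 0·1 + 7·0) = (7, 0)
Lw1 = (49, 0)
w1·Lw1 = 7·49 + 0·0 = 343; w1·w1 = 7·7 + 0·0 = 49
λ ≈ 343/49 = 7.000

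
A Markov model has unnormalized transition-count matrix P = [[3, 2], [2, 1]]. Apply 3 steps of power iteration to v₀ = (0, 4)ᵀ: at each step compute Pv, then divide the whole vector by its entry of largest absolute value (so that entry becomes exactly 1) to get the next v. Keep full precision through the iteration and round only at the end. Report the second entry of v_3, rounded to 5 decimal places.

Pv0 = (8.000000, 4.000000); divide by 8.000000 → v1 = (1.000000, 0.500000)
Pv1 = (4.000000, 2.500000); divide by 4.000000 → v2 = (1.000000, 0.625000)
Pv2 = (4.250000, 2.625000); divide by 4.250000 → v3 = (1.000000, 0.617647)
Requested entry of v3: 84/136 = 0.61765

0.61765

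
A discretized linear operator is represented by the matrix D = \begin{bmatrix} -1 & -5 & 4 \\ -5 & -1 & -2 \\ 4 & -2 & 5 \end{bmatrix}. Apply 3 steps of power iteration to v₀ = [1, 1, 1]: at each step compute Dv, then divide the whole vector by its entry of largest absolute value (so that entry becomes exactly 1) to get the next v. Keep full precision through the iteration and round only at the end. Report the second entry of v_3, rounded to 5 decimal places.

Dv0 = (-2.000000, -8.000000, 7.000000); divide by -8.000000 → v1 = (0.250000, 1.000000, -0.875000)
Dv1 = (-8.750000, -0.500000, -5.375000); divide by -8.750000 → v2 = (1.000000, 0.057143, 0.614286)
Dv2 = (1.171429, -6.285714, 6.957143); divide by 6.957143 → v3 = (0.168378, -0.903491, 1.000000)
Requested entry of v3: -440/487 = -0.90349

-0.90349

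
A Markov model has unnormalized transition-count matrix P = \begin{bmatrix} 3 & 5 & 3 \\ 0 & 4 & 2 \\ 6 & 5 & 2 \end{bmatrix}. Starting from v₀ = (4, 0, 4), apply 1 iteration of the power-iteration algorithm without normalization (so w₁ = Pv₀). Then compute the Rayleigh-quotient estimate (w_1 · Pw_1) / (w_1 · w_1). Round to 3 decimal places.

w1 = Pv₀ = (3·4 + 5·0 + 3·4; 0·4 + 4·0 + 2·4; 6·4 + 5·0 + 2·4) = (24, 8, 32)
Pw1 = (208, 96, 248)
w1·Pw1 = 24·208 + 8·96 + 32·248 = 13696; w1·w1 = 24·24 + 8·8 + 32·32 = 1664
λ ≈ 13696/1664 = 8.231

λ ≈ 8.231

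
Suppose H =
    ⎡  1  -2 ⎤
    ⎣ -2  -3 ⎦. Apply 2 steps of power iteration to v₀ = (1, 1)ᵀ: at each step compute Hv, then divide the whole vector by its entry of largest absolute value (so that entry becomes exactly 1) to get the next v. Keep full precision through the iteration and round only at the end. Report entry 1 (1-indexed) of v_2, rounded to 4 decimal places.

Hv0 = (-1.00000, -5.00000); divide by -5.00000 → v1 = (0.20000, 1.00000)
Hv1 = (-1.80000, -3.40000); divide by -3.40000 → v2 = (0.52941, 1.00000)
Requested entry of v2: 9/17 = 0.5294

0.5294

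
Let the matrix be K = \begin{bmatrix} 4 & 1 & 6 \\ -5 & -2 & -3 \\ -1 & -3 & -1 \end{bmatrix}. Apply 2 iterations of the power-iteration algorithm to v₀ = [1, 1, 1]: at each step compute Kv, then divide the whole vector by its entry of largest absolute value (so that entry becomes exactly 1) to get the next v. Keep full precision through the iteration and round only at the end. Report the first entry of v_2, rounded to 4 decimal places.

Kv0 = (11.00000, -10.00000, -5.00000); divide by 11.00000 → v1 = (1.00000, -0.90909, -0.45455)
Kv1 = (0.36364, -1.81818, 2.18182); divide by 2.18182 → v2 = (0.16667, -0.83333, 1.00000)
Requested entry of v2: 4/24 = 0.1667

0.1667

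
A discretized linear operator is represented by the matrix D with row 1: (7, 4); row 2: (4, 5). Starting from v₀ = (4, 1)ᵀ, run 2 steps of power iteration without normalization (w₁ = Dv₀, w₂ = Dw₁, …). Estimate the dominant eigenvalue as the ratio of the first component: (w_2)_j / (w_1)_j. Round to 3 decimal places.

w1 = Dv₀ = (32, 21)
w2 = Dw1 = (308, 233)
Ratio at component: 308 / 32 = 9.625

9.625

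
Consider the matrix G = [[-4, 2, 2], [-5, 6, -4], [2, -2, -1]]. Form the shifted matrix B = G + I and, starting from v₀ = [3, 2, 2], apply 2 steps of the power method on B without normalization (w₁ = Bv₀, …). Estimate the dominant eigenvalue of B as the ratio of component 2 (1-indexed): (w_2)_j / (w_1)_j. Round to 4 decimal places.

B = G + I has rows (-3, 2, 2); (-5, 7, -4); (2, -2, 0)
w1 = Bv₀ = ((-3)·3 + 2·2 + 2·2; (-5)·3 + 7·2 + (-4)·2; 2·3 + (-2)·2 + 0·2) = (-1, -9, 2)
w2 = Bw1 = ((-3)·(-1) + 2·(-9) + 2·2; (-5)·(-1) + 7·(-9) + (-4)·2; 2·(-1) + (-2)·(-9) + 0·2) = (-11, -66, 16)
Ratio: -66/-9 = 7.3333

μ ≈ 7.3333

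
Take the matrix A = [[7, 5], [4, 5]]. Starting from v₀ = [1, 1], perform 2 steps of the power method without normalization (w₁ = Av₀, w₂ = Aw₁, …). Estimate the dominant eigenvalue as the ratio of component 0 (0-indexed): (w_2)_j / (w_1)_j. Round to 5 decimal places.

w1 = Av₀ = (7·1 + 5·1; 4·1 + 5·1) = (12, 9)
w2 = Aw1 = (7·12 + 5·9; 4·12 + 5·9) = (129, 93)
Ratio at component: 129 / 12 = 10.75000

λ ≈ 10.75000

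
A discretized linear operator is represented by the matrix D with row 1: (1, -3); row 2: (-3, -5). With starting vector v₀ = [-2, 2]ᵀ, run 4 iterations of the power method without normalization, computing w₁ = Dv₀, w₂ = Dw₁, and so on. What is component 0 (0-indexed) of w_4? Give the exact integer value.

568

w1 = Dv₀ = (-8, -4)
w2 = Dw1 = (4, 44)
w3 = Dw2 = (-128, -232)
w4 = Dw3 = (568, 1544)
The requested component of w4 is 568.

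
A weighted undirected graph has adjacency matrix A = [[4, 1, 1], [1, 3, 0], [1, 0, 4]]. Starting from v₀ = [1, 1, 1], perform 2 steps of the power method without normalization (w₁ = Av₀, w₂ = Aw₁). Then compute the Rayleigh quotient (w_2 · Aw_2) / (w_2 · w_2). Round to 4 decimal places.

w1 = Av₀ = (4·1 + 1·1 + 1·1; 1·1 + 3·1 + 0·1; 1·1 + 0·1 + 4·1) = (6, 4, 5)
w2 = Aw1 = (4·6 + 1·4 + 1·5; 1·6 + 3·4 + 0·5; 1·6 + 0·4 + 4·5) = (33, 18, 26)
Aw2 = (176, 87, 137)
w2·Aw2 = 33·176 + 18·87 + 26·137 = 10936; w2·w2 = 33·33 + 18·18 + 26·26 = 2089
λ ≈ 10936/2089 = 5.2350

5.2350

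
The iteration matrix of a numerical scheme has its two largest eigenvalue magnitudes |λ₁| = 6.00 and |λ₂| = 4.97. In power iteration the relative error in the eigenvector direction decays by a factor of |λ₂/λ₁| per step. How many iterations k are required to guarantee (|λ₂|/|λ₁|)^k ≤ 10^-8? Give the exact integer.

98

|λ₂/λ₁| = 4.97/6.00 = 0.82833
Need k ≥ ln(10^-8) / ln(0.82833) = -18.4207 / -0.1883 ≈ 97.806
Smallest integer k satisfying the bound: 98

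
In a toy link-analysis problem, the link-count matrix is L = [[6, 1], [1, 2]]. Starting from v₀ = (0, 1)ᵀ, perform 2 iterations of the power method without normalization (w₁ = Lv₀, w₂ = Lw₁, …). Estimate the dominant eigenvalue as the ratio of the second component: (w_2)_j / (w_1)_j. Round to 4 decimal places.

λ ≈ 2.5000

w1 = Lv₀ = (1, 2)
w2 = Lw1 = (8, 5)
Ratio at component: 5 / 2 = 2.5000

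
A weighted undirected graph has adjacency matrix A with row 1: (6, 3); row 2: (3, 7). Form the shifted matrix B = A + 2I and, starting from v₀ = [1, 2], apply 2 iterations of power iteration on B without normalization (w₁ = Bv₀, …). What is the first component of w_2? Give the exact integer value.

175

B = A + 2I has rows (8, 3); (3, 9)
w1 = Bv₀ = (8·1 + 3·2; 3·1 + 9·2) = (14, 21)
w2 = Bw1 = (8·14 + 3·21; 3·14 + 9·21) = (175, 231)
Requested component of w2: 175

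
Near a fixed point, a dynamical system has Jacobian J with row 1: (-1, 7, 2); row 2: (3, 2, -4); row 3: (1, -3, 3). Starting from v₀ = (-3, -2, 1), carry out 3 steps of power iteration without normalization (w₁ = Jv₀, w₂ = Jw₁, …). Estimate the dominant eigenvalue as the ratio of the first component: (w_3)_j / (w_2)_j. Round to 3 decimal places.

3.847

w1 = Jv₀ = ((-1)·(-3) + 7·(-2) + 2·1; 3·(-3) + 2·(-2) + (-4)·1; 1·(-3) + (-3)·(-2) + 3·1) = (-9, -17, 6)
w2 = Jw1 = ((-1)·(-9) + 7·(-17) + 2·6; 3·(-9) + 2·(-17) + (-4)·6; 1·(-9) + (-3)·(-17) + 3·6) = (-98, -85, 60)
w3 = Jw2 = (-377, -704, 337)
Ratio at component: -377 / -98 = 3.847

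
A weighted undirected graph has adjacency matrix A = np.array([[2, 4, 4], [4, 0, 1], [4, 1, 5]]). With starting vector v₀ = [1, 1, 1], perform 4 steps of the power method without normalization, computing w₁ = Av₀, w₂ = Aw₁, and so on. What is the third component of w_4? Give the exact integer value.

w1 = Av₀ = (10, 5, 10)
w2 = Aw1 = (80, 50, 95)
w3 = Aw2 = (740, 415, 845)
w4 = Aw3 = (6520, 3805, 7600)
The requested component of w4 is 7600.

7600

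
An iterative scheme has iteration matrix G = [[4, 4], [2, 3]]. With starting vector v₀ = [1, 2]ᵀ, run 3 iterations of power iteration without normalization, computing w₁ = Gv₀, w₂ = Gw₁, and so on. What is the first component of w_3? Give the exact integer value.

w1 = Gv₀ = (4·1 + 4·2; 2·1 + 3·2) = (12, 8)
w2 = Gw1 = (4·12 + 4·8; 2·12 + 3·8) = (80, 48)
w3 = Gw2 = (512, 304)
The requested component of w3 is 512.

512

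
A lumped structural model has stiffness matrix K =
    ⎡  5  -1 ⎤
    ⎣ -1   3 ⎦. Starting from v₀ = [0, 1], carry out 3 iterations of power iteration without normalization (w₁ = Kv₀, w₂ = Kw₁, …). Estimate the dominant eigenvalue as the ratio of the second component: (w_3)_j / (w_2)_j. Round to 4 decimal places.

λ ≈ 3.8000

w1 = Kv₀ = (5·0 + (-1)·1; (-1)·0 + 3·1) = (-1, 3)
w2 = Kw1 = (5·(-1) + (-1)·3; (-1)·(-1) + 3·3) = (-8, 10)
w3 = Kw2 = (-50, 38)
Ratio at component: 38 / 10 = 3.8000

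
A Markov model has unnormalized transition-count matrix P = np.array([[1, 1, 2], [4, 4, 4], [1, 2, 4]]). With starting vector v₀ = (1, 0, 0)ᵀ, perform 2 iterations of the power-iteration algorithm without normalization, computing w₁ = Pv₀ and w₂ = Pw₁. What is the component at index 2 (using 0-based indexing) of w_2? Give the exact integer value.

13

w1 = Pv₀ = (1, 4, 1)
w2 = Pw1 = (7, 24, 13)
The requested component of w2 is 13.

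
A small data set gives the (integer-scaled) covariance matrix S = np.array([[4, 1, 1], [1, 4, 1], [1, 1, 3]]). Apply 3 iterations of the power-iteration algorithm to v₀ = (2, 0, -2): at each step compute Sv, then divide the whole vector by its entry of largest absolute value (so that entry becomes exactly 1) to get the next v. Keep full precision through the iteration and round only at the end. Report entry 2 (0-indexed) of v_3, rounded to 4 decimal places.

0.0526

Sv0 = (6.00000, 0.00000, -4.00000); divide by 6.00000 → v1 = (1.00000, 0.00000, -0.66667)
Sv1 = (3.33333, 0.33333, -1.00000); divide by 3.33333 → v2 = (1.00000, 0.10000, -0.30000)
Sv2 = (3.80000, 1.10000, 0.20000); divide by 3.80000 → v3 = (1.00000, 0.28947, 0.05263)
Requested entry of v3: 4/76 = 0.0526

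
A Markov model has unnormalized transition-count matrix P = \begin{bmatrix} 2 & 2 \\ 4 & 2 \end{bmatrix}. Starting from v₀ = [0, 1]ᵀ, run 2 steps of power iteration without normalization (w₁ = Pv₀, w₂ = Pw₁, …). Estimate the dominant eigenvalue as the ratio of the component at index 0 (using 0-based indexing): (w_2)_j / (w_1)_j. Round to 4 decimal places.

4.0000

w1 = Pv₀ = (2, 2)
w2 = Pw1 = (8, 12)
Ratio at component: 8 / 2 = 4.0000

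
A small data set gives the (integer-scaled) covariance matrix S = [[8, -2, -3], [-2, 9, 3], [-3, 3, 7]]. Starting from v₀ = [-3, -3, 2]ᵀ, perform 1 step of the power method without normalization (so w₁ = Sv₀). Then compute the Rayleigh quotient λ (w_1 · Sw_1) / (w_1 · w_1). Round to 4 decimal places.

7.3430

w1 = Sv₀ = (8·(-3) + (-2)·(-3) + (-3)·2; (-2)·(-3) + 9·(-3) + 3·2; (-3)·(-3) + 3·(-3) + 7·2) = (-24, -15, 14)
Sw1 = (-204, -45, 125)
w1·Sw1 = (-24)·(-204) + (-15)·(-45) + 14·125 = 7321; w1·w1 = (-24)·(-24) + (-15)·(-15) + 14·14 = 997
λ ≈ 7321/997 = 7.3430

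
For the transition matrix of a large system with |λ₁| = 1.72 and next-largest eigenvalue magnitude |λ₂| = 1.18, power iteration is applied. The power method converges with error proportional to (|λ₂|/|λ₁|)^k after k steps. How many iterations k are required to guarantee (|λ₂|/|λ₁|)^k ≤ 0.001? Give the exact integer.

19

|λ₂/λ₁| = 1.18/1.72 = 0.68605
Need k ≥ ln(0.001) / ln(0.68605) = -6.9078 / -0.3768 ≈ 18.332
Smallest integer k satisfying the bound: 19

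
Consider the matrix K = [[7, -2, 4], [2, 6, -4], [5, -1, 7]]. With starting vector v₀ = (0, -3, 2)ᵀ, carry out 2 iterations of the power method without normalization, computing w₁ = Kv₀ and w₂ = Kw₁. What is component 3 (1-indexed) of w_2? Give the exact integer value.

215

w1 = Kv₀ = (7·0 + (-2)·(-3) + 4·2; 2·0 + 6·(-3) + (-4)·2; 5·0 + (-1)·(-3) + 7·2) = (14, -26, 17)
w2 = Kw1 = (7·14 + (-2)·(-26) + 4·17; 2·14 + 6·(-26) + (-4)·17; 5·14 + (-1)·(-26) + 7·17) = (218, -196, 215)
The requested component of w2 is 215.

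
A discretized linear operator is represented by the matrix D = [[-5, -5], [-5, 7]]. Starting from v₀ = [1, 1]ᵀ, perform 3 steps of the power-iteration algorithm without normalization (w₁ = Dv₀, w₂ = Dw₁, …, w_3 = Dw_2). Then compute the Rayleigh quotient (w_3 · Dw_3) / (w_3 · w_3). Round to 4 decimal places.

w1 = Dv₀ = ((-5)·1 + (-5)·1; (-5)·1 + 7·1) = (-10, 2)
w2 = Dw1 = ((-5)·(-10) + (-5)·2; (-5)·(-10) + 7·2) = (40, 64)
w3 = Dw2 = (-520, 248)
Dw3 = (1360, 4336)
w3·Dw3 = (-520)·1360 + 248·4336 = 368128; w3·w3 = (-520)·(-520) + 248·248 = 331904
λ ≈ 368128/331904 = 1.1091

1.1091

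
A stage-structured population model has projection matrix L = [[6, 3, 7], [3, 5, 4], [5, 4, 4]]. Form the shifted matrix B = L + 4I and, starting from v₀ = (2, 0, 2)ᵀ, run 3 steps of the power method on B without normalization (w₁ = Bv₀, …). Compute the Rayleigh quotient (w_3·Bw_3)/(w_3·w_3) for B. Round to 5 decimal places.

μ ≈ 17.73187

B = L + 4I has rows (10, 3, 7); (3, 9, 4); (5, 4, 8)
w1 = Bv₀ = (10·2 + 3·0 + 7·2; 3·2 + 9·0 + 4·2; 5·2 + 4·0 + 8·2) = (34, 14, 26)
w2 = Bw1 = (10·34 + 3·14 + 7·26; 3·34 + 9·14 + 4·26; 5·34 + 4·14 + 8·26) = (564, 332, 434)
w3 = Bw2 = (9674, 6416, 7620)
Bw3 = (169328, 117246, 134994)
w3·Bw3 = 3418983688; w3·w3 = 192815732; μ ≈ 3418983688/192815732 = 17.73187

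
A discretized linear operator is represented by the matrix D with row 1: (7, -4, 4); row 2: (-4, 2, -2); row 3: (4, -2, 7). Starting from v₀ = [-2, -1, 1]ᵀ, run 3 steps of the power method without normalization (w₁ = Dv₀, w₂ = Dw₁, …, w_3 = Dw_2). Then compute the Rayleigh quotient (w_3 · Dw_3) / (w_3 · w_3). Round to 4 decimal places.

12.6556

w1 = Dv₀ = (-6, 4, 1)
w2 = Dw1 = (-54, 30, -25)
w3 = Dw2 = (-598, 326, -451)
Dw3 = (-7294, 3946, -6201)
w3·Dw3 = (-598)·(-7294) + 326·3946 + (-451)·(-6201) = 8444859; w3·w3 = (-598)·(-598) + 326·326 + (-451)·(-451) = 667281
λ ≈ 8444859/667281 = 12.6556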